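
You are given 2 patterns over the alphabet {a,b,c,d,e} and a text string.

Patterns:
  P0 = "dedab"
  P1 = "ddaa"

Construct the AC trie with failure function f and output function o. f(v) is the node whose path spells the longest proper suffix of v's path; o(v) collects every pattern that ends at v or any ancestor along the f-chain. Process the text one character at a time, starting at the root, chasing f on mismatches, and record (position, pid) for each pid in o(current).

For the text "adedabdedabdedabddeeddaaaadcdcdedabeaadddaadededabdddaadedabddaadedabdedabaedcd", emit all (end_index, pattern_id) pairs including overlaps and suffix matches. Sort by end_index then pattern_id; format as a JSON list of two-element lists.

Build automaton:
Trie (insert patterns):
  0='ε' goto d→1
  1='d' goto d→6 e→2
  2='de' goto d→3
  3='ded' goto a→4
  4='deda' goto b→5
  5='dedab' goto ·  ←P0
  6='dd' goto a→7
  7='dda' goto a→8
  8='ddaa' goto ·  ←P1

BFS fail/out derivation:
  fail(1) 'd': from fail(0)=0 chase 'd': 0 ⇒ 0;  out=∅∪out(0)=∅
  fail(2) 'de': from fail(1)=0 chase 'e': 0 ⇒ 0;  out=∅∪out(0)=∅
  fail(6) 'dd': from fail(1)=0 chase 'd': 0 ⇒ 1;  out=∅∪out(1)=∅
  fail(3) 'ded': from fail(2)=0 chase 'd': 0 ⇒ 1;  out=∅∪out(1)=∅
  fail(7) 'dda': from fail(6)=1 chase 'a': 1→0 ⇒ 0;  out=∅∪out(0)=∅
  fail(4) 'deda': from fail(3)=1 chase 'a': 1→0 ⇒ 0;  out=∅∪out(0)=∅
  fail(8) 'ddaa': from fail(7)=0 chase 'a': 0 ⇒ 0;  out={1}∪out(0)={1}
  fail(5) 'dedab': from fail(4)=0 chase 'b': 0 ⇒ 0;  out={0}∪out(0)={0}

Text stream:
[0] read 'a'  n0⇒n0
[1] read 'd'  n0⇒n1
[2] read 'e'  n1⇒n2
[3] read 'd'  n2⇒n3
[4] read 'a'  n3⇒n4
[5] read 'b'  n4⇒n5  ** P0@[1:5]
[6] read 'd'  n5⇒n1 ·f
[7] read 'e'  n1⇒n2
[8] read 'd'  n2⇒n3
[9] read 'a'  n3⇒n4
[10] read 'b'  n4⇒n5  ** P0@[6:10]
[11] read 'd'  n5⇒n1 ·f
[12] read 'e'  n1⇒n2
[13] read 'd'  n2⇒n3
[14] read 'a'  n3⇒n4
[15] read 'b'  n4⇒n5  ** P0@[11:15]
[16] read 'd'  n5⇒n1 ·f
[17] read 'd'  n1⇒n6
[18] read 'e'  n6⇒n2 ·f
[19] read 'e'  n2⇒n0 ·f
[20] read 'd'  n0⇒n1
[21] read 'd'  n1⇒n6
[22] read 'a'  n6⇒n7
[23] read 'a'  n7⇒n8  ** P1@[20:23]
[24] read 'a'  n8⇒n0 ·f
[25] read 'a'  n0⇒n0
[26] read 'd'  n0⇒n1
[27] read 'c'  n1⇒n0 ·f
[28] read 'd'  n0⇒n1
[29] read 'c'  n1⇒n0 ·f
[30] read 'd'  n0⇒n1
[31] read 'e'  n1⇒n2
[32] read 'd'  n2⇒n3
[33] read 'a'  n3⇒n4
[34] read 'b'  n4⇒n5  ** P0@[30:34]
[35] read 'e'  n5⇒n0 ·f
[36] read 'a'  n0⇒n0
[37] read 'a'  n0⇒n0
[38] read 'd'  n0⇒n1
[39] read 'd'  n1⇒n6
[40] read 'd'  n6⇒n6 ·f
[41] read 'a'  n6⇒n7
[42] read 'a'  n7⇒n8  ** P1@[39:42]
[43] read 'd'  n8⇒n1 ·f
[44] read 'e'  n1⇒n2
[45] read 'd'  n2⇒n3
[46] read 'e'  n3⇒n2 ·f
[47] read 'd'  n2⇒n3
[48] read 'a'  n3⇒n4
[49] read 'b'  n4⇒n5  ** P0@[45:49]
[50] read 'd'  n5⇒n1 ·f
[51] read 'd'  n1⇒n6
[52] read 'd'  n6⇒n6 ·f
[53] read 'a'  n6⇒n7
[54] read 'a'  n7⇒n8  ** P1@[51:54]
[55] read 'd'  n8⇒n1 ·f
[56] read 'e'  n1⇒n2
[57] read 'd'  n2⇒n3
[58] read 'a'  n3⇒n4
[59] read 'b'  n4⇒n5  ** P0@[55:59]
[60] read 'd'  n5⇒n1 ·f
[61] read 'd'  n1⇒n6
[62] read 'a'  n6⇒n7
[63] read 'a'  n7⇒n8  ** P1@[60:63]
[64] read 'd'  n8⇒n1 ·f
[65] read 'e'  n1⇒n2
[66] read 'd'  n2⇒n3
[67] read 'a'  n3⇒n4
[68] read 'b'  n4⇒n5  ** P0@[64:68]
[69] read 'd'  n5⇒n1 ·f
[70] read 'e'  n1⇒n2
[71] read 'd'  n2⇒n3
[72] read 'a'  n3⇒n4
[73] read 'b'  n4⇒n5  ** P0@[69:73]
[74] read 'a'  n5⇒n0 ·f
[75] read 'e'  n0⇒n0
[76] read 'd'  n0⇒n1
[77] read 'c'  n1⇒n0 ·f
[78] read 'd'  n0⇒n1

Result: [[5,0],[10,0],[15,0],[23,1],[34,0],[42,1],[49,0],[54,1],[59,0],[63,1],[68,0],[73,0]]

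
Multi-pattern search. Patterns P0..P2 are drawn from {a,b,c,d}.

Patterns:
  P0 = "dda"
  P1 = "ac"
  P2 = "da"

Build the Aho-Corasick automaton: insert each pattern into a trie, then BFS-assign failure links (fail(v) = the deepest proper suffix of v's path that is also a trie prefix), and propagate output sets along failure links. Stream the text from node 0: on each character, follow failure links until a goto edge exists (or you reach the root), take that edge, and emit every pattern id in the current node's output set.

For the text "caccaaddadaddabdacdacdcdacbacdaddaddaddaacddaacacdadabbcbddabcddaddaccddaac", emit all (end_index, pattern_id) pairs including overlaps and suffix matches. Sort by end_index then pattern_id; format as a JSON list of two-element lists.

Build automaton:
Trie (insert patterns):
  n0 'ε': a→4 d→1
  n1 'd': a→6 d→2
  n2 'dd': a→3
  n3 'dda': ·  ←P0
  n4 'a': c→5
  n5 'ac': ·  ←P1
  n6 'da': ·  ←P2

Failure links (BFS by depth):
  fail(1) 'd': from fail(0)=0 chase 'd': 0 ⇒ 0;  out=∅∪out(0)=∅
  fail(4) 'a': from fail(0)=0 chase 'a': 0 ⇒ 0;  out=∅∪out(0)=∅
  fail(2) 'dd': from fail(1)=0 chase 'd': 0 ⇒ 1;  out=∅∪out(1)=∅
  fail(5) 'ac': from fail(4)=0 chase 'c': 0 ⇒ 0;  out={1}∪out(0)={1}
  fail(6) 'da': from fail(1)=0 chase 'a': 0 ⇒ 4;  out={2}∪out(4)={2}
  fail(3) 'dda': from fail(2)=1 chase 'a': 1 ⇒ 6;  out={0}∪out(6)={0,2}

Scan:
i=0 'c': node 0→0
i=1 'a': node 0→4
i=2 'c': node 4→5  → match P1@[1:2]
i=3 'c': node 5→0 (fail-walked)
i=4 'a': node 0→4
i=5 'a': node 4→4 (fail-walked)
i=6 'd': node 4→1 (fail-walked)
i=7 'd': node 1→2
i=8 'a': node 2→3  → match P0@[6:8],P2@[7:8]
i=9 'd': node 3→1 (fail-walked)
i=10 'a': node 1→6  → match P2@[9:10]
i=11 'd': node 6→1 (fail-walked)
i=12 'd': node 1→2
i=13 'a': node 2→3  → match P0@[11:13],P2@[12:13]
i=14 'b': node 3→0 (fail-walked)
i=15 'd': node 0→1
i=16 'a': node 1→6  → match P2@[15:16]
i=17 'c': node 6→5 (fail-walked)  → match P1@[16:17]
i=18 'd': node 5→1 (fail-walked)
i=19 'a': node 1→6  → match P2@[18:19]
i=20 'c': node 6→5 (fail-walked)  → match P1@[19:20]
i=21 'd': node 5→1 (fail-walked)
i=22 'c': node 1→0 (fail-walked)
i=23 'd': node 0→1
i=24 'a': node 1→6  → match P2@[23:24]
i=25 'c': node 6→5 (fail-walked)  → match P1@[24:25]
i=26 'b': node 5→0 (fail-walked)
i=27 'a': node 0→4
i=28 'c': node 4→5  → match P1@[27:28]
i=29 'd': node 5→1 (fail-walked)
i=30 'a': node 1→6  → match P2@[29:30]
i=31 'd': node 6→1 (fail-walked)
i=32 'd': node 1→2
i=33 'a': node 2→3  → match P0@[31:33],P2@[32:33]
i=34 'd': node 3→1 (fail-walked)
i=35 'd': node 1→2
i=36 'a': node 2→3  → match P0@[34:36],P2@[35:36]
i=37 'd': node 3→1 (fail-walked)
i=38 'd': node 1→2
i=39 'a': node 2→3  → match P0@[37:39],P2@[38:39]
i=40 'a': node 3→4 (fail-walked)
i=41 'c': node 4→5  → match P1@[40:41]
i=42 'd': node 5→1 (fail-walked)
i=43 'd': node 1→2
i=44 'a': node 2→3  → match P0@[42:44],P2@[43:44]
i=45 'a': node 3→4 (fail-walked)
i=46 'c': node 4→5  → match P1@[45:46]
i=47 'a': node 5→4 (fail-walked)
i=48 'c': node 4→5  → match P1@[47:48]
i=49 'd': node 5→1 (fail-walked)
i=50 'a': node 1→6  → match P2@[49:50]
i=51 'd': node 6→1 (fail-walked)
i=52 'a': node 1→6  → match P2@[51:52]
i=53 'b': node 6→0 (fail-walked)
i=54 'b': node 0→0
i=55 'c': node 0→0
i=56 'b': node 0→0
i=57 'd': node 0→1
i=58 'd': node 1→2
i=59 'a': node 2→3  → match P0@[57:59],P2@[58:59]
i=60 'b': node 3→0 (fail-walked)
i=61 'c': node 0→0
i=62 'd': node 0→1
i=63 'd': node 1→2
i=64 'a': node 2→3  → match P0@[62:64],P2@[63:64]
i=65 'd': node 3→1 (fail-walked)
i=66 'd': node 1→2
i=67 'a': node 2→3  → match P0@[65:67],P2@[66:67]
i=68 'c': node 3→5 (fail-walked)  → match P1@[67:68]
i=69 'c': node 5→0 (fail-walked)
i=70 'd': node 0→1
i=71 'd': node 1→2
i=72 'a': node 2→3  → match P0@[70:72],P2@[71:72]
i=73 'a': node 3→4 (fail-walked)
i=74 'c': node 4→5  → match P1@[73:74]

Matches: [[2,1],[8,0],[8,2],[10,2],[13,0],[13,2],[16,2],[17,1],[19,2],[20,1],[24,2],[25,1],[28,1],[30,2],[33,0],[33,2],[36,0],[36,2],[39,0],[39,2],[41,1],[44,0],[44,2],[46,1],[48,1],[50,2],[52,2],[59,0],[59,2],[64,0],[64,2],[67,0],[67,2],[68,1],[72,0],[72,2],[74,1]]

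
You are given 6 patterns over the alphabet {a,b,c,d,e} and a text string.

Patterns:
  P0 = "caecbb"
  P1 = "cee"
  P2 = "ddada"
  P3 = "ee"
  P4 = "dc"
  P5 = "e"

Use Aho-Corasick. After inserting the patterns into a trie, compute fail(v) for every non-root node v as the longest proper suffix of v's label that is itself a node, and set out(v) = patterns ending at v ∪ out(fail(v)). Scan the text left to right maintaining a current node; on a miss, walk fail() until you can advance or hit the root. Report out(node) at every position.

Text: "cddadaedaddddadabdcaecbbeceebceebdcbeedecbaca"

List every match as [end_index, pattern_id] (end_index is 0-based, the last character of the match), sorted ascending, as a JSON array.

Construct AC machine:
Trie nodes:
  n0 'ε': c→1 d→9 e→14
  n1 'c': a→2 e→7
  n2 'ca': e→3
  n3 'cae': c→4
  n4 'caec': b→5
  n5 'caecb': b→6
  n6 'caecbb': ·  [P0 ends]
  n7 'ce': e→8
  n8 'cee': ·  [P1 ends]
  n9 'd': c→16 d→10
  n10 'dd': a→11
  n11 'dda': d→12
  n12 'ddad': a→13
  n13 'ddada': ·  [P2 ends]
  n14 'e': e→15  [P5 ends]
  n15 'ee': ·  [P3 ends]
  n16 'dc': ·  [P4 ends]

BFS fail/out derivation:
  n1('c'): parent n0 fail=0; on 'c' 0 → fail=0;  out ∅∪∅=∅
  n9('d'): parent n0 fail=0; on 'd' 0 → fail=0;  out ∅∪∅=∅
  n14('e'): parent n0 fail=0; on 'e' 0 → fail=0;  out {5}∪∅={5}
  n2('ca'): parent n1 fail=0; on 'a' 0 → fail=0;  out ∅∪∅=∅
  n7('ce'): parent n1 fail=0; on 'e' 0 → fail=14;  out ∅∪{5}={5}
  n10('dd'): parent n9 fail=0; on 'd' 0 → fail=9;  out ∅∪∅=∅
  n15('ee'): parent n14 fail=0; on 'e' 0 → fail=14;  out {3}∪{5}={3,5}
  n16('dc'): parent n9 fail=0; on 'c' 0 → fail=1;  out {4}∪∅={4}
  n3('cae'): parent n2 fail=0; on 'e' 0 → fail=14;  out ∅∪{5}={5}
  n8('cee'): parent n7 fail=14; on 'e' 14 → fail=15;  out {1}∪{3,5}={1,3,5}
  n11('dda'): parent n10 fail=9; on 'a' 9→0 → fail=0;  out ∅∪∅=∅
  n4('caec'): parent n3 fail=14; on 'c' 14→0 → fail=1;  out ∅∪∅=∅
  n12('ddad'): parent n11 fail=0; on 'd' 0 → fail=9;  out ∅∪∅=∅
  n5('caecb'): parent n4 fail=1; on 'b' 1→0 → fail=0;  out ∅∪∅=∅
  n13('ddada'): parent n12 fail=9; on 'a' 9→0 → fail=0;  out {2}∪∅={2}
  n6('caecbb'): parent n5 fail=0; on 'b' 0 → fail=0;  out {0}∪∅={0}

Text stream:
i=0 'c': node 0→1
i=1 'd': node 1→9 (fail-walked)
i=2 'd': node 9→10
i=3 'a': node 10→11
i=4 'd': node 11→12
i=5 'a': node 12→13  emit P2@[1:5]
i=6 'e': node 13→14 (fail-walked)  emit P5@[6:6]
i=7 'd': node 14→9 (fail-walked)
i=8 'a': node 9→0 (fail-walked)
i=9 'd': node 0→9
i=10 'd': node 9→10
i=11 'd': node 10→10 (fail-walked)
i=12 'd': node 10→10 (fail-walked)
i=13 'a': node 10→11
i=14 'd': node 11→12
i=15 'a': node 12→13  emit P2@[11:15]
i=16 'b': node 13→0 (fail-walked)
i=17 'd': node 0→9
i=18 'c': node 9→16  emit P4@[17:18]
i=19 'a': node 16→2 (fail-walked)
i=20 'e': node 2→3  emit P5@[20:20]
i=21 'c': node 3→4
i=22 'b': node 4→5
i=23 'b': node 5→6  emit P0@[18:23]
i=24 'e': node 6→14 (fail-walked)  emit P5@[24:24]
i=25 'c': node 14→1 (fail-walked)
i=26 'e': node 1→7  emit P5@[26:26]
i=27 'e': node 7→8  emit P1@[25:27],P3@[26:27],P5@[27:27]
i=28 'b': node 8→0 (fail-walked)
i=29 'c': node 0→1
i=30 'e': node 1→7  emit P5@[30:30]
i=31 'e': node 7→8  emit P1@[29:31],P3@[30:31],P5@[31:31]
i=32 'b': node 8→0 (fail-walked)
i=33 'd': node 0→9
i=34 'c': node 9→16  emit P4@[33:34]
i=35 'b': node 16→0 (fail-walked)
i=36 'e': node 0→14  emit P5@[36:36]
i=37 'e': node 14→15  emit P3@[36:37],P5@[37:37]
i=38 'd': node 15→9 (fail-walked)
i=39 'e': node 9→14 (fail-walked)  emit P5@[39:39]
i=40 'c': node 14→1 (fail-walked)
i=41 'b': node 1→0 (fail-walked)
i=42 'a': node 0→0
i=43 'c': node 0→1
i=44 'a': node 1→2

Result: [[5,2],[6,5],[15,2],[18,4],[20,5],[23,0],[24,5],[26,5],[27,1],[27,3],[27,5],[30,5],[31,1],[31,3],[31,5],[34,4],[36,5],[37,3],[37,5],[39,5]]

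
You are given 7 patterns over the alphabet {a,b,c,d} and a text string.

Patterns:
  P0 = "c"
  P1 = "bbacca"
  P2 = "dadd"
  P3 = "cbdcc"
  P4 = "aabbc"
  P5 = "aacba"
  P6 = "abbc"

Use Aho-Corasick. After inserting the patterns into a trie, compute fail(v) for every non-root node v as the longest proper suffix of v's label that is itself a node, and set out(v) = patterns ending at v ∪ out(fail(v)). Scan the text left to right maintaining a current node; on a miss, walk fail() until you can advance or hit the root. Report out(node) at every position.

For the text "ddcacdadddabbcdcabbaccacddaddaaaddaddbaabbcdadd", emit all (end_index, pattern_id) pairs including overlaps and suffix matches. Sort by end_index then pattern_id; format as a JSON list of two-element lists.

Construct AC machine:
Trie (insert patterns):
  0='ε' goto a→16 b→2 c→1 d→8
  1='c' goto b→12  [P0 ends]
  2='b' goto b→3
  3='bb' goto a→4
  4='bba' goto c→5
  5='bbac' goto c→6
  6='bbacc' goto a→7
  7='bbacca' goto ·  [P1 ends]
  8='d' goto a→9
  9='da' goto d→10
  10='dad' goto d→11
  11='dadd' goto ·  [P2 ends]
  12='cb' goto d→13
  13='cbd' goto c→14
  14='cbdc' goto c→15
  15='cbdcc' goto ·  [P3 ends]
  16='a' goto a→17 b→24
  17='aa' goto b→18 c→21
  18='aab' goto b→19
  19='aabb' goto c→20
  20='aabbc' goto ·  [P4 ends]
  21='aac' goto b→22
  22='aacb' goto a→23
  23='aacba' goto ·  [P5 ends]
  24='ab' goto b→25
  25='abb' goto c→26
  26='abbc' goto ·  [P6 ends]

Failure links (BFS by depth):
  fail(1) 'c': from fail(0)=0 chase 'c': 0 ⇒ 0;  out={0}∪out(0)={0}
  fail(2) 'b': from fail(0)=0 chase 'b': 0 ⇒ 0;  out=∅∪out(0)=∅
  fail(8) 'd': from fail(0)=0 chase 'd': 0 ⇒ 0;  out=∅∪out(0)=∅
  fail(16) 'a': from fail(0)=0 chase 'a': 0 ⇒ 0;  out=∅∪out(0)=∅
  fail(3) 'bb': from fail(2)=0 chase 'b': 0 ⇒ 2;  out=∅∪out(2)=∅
  fail(9) 'da': from fail(8)=0 chase 'a': 0 ⇒ 16;  out=∅∪out(16)=∅
  fail(12) 'cb': from fail(1)=0 chase 'b': 0 ⇒ 2;  out=∅∪out(2)=∅
  fail(17) 'aa': from fail(16)=0 chase 'a': 0 ⇒ 16;  out=∅∪out(16)=∅
  fail(24) 'ab': from fail(16)=0 chase 'b': 0 ⇒ 2;  out=∅∪out(2)=∅
  fail(4) 'bba': from fail(3)=2 chase 'a': 2→0 ⇒ 16;  out=∅∪out(16)=∅
  fail(10) 'dad': from fail(9)=16 chase 'd': 16→0 ⇒ 8;  out=∅∪out(8)=∅
  fail(13) 'cbd': from fail(12)=2 chase 'd': 2→0 ⇒ 8;  out=∅∪out(8)=∅
  fail(18) 'aab': from fail(17)=16 chase 'b': 16 ⇒ 24;  out=∅∪out(24)=∅
  fail(21) 'aac': from fail(17)=16 chase 'c': 16→0 ⇒ 1;  out=∅∪out(1)={0}
  fail(25) 'abb': from fail(24)=2 chase 'b': 2 ⇒ 3;  out=∅∪out(3)=∅
  fail(5) 'bbac': from fail(4)=16 chase 'c': 16→0 ⇒ 1;  out=∅∪out(1)={0}
  fail(11) 'dadd': from fail(10)=8 chase 'd': 8→0 ⇒ 8;  out={2}∪out(8)={2}
  fail(14) 'cbdc': from fail(13)=8 chase 'c': 8→0 ⇒ 1;  out=∅∪out(1)={0}
  fail(19) 'aabb': from fail(18)=24 chase 'b': 24 ⇒ 25;  out=∅∪out(25)=∅
  fail(22) 'aacb': from fail(21)=1 chase 'b': 1 ⇒ 12;  out=∅∪out(12)=∅
  fail(26) 'abbc': from fail(25)=3 chase 'c': 3→2→0 ⇒ 1;  out={6}∪out(1)={0,6}
  fail(6) 'bbacc': from fail(5)=1 chase 'c': 1→0 ⇒ 1;  out=∅∪out(1)={0}
  fail(15) 'cbdcc': from fail(14)=1 chase 'c': 1→0 ⇒ 1;  out={3}∪out(1)={0,3}
  fail(20) 'aabbc': from fail(19)=25 chase 'c': 25 ⇒ 26;  out={4}∪out(26)={0,4,6}
  fail(23) 'aacba': from fail(22)=12 chase 'a': 12→2→0 ⇒ 16;  out={5}∪out(16)={5}
  fail(7) 'bbacca': from fail(6)=1 chase 'a': 1→0 ⇒ 16;  out={1}∪out(16)={1}

Scan:
i=0 'd': node 0→8
i=1 'd': node 8→8 (via fail)
i=2 'c': node 8→1 (via fail)  emit P0@[2:2]
i=3 'a': node 1→16 (via fail)
i=4 'c': node 16→1 (via fail)  emit P0@[4:4]
i=5 'd': node 1→8 (via fail)
i=6 'a': node 8→9
i=7 'd': node 9→10
i=8 'd': node 10→11  emit P2@[5:8]
i=9 'd': node 11→8 (via fail)
i=10 'a': node 8→9
i=11 'b': node 9→24 (via fail)
i=12 'b': node 24→25
i=13 'c': node 25→26  emit P0@[13:13],P6@[10:13]
i=14 'd': node 26→8 (via fail)
i=15 'c': node 8→1 (via fail)  emit P0@[15:15]
i=16 'a': node 1→16 (via fail)
i=17 'b': node 16→24
i=18 'b': node 24→25
i=19 'a': node 25→4 (via fail)
i=20 'c': node 4→5  emit P0@[20:20]
i=21 'c': node 5→6  emit P0@[21:21]
i=22 'a': node 6→7  emit P1@[17:22]
i=23 'c': node 7→1 (via fail)  emit P0@[23:23]
i=24 'd': node 1→8 (via fail)
i=25 'd': node 8→8 (via fail)
i=26 'a': node 8→9
i=27 'd': node 9→10
i=28 'd': node 10→11  emit P2@[25:28]
i=29 'a': node 11→9 (via fail)
i=30 'a': node 9→17 (via fail)
i=31 'a': node 17→17 (via fail)
i=32 'd': node 17→8 (via fail)
i=33 'd': node 8→8 (via fail)
i=34 'a': node 8→9
i=35 'd': node 9→10
i=36 'd': node 10→11  emit P2@[33:36]
i=37 'b': node 11→2 (via fail)
i=38 'a': node 2→16 (via fail)
i=39 'a': node 16→17
i=40 'b': node 17→18
i=41 'b': node 18→19
i=42 'c': node 19→20  emit P0@[42:42],P4@[38:42],P6@[39:42]
i=43 'd': node 20→8 (via fail)
i=44 'a': node 8→9
i=45 'd': node 9→10
i=46 'd': node 10→11  emit P2@[43:46]

All matches (sorted): [[2,0],[4,0],[8,2],[13,0],[13,6],[15,0],[20,0],[21,0],[22,1],[23,0],[28,2],[36,2],[42,0],[42,4],[42,6],[46,2]]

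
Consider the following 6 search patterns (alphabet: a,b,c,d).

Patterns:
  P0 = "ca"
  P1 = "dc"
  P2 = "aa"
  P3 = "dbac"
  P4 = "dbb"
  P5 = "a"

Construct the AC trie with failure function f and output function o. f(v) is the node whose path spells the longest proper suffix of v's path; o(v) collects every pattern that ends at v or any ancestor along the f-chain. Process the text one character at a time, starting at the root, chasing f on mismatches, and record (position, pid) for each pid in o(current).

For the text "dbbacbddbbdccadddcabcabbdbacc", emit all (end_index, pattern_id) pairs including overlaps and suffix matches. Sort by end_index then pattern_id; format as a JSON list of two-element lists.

Construct AC machine:
Trie (insert patterns):
  0='ε' goto a→5 c→1 d→3
  1='c' goto a→2
  2='ca' goto ·  ←P0
  3='d' goto b→7 c→4
  4='dc' goto ·  ←P1
  5='a' goto a→6  ←P5
  6='aa' goto ·  ←P2
  7='db' goto a→8 b→10
  8='dba' goto c→9
  9='dbac' goto ·  ←P3
  10='dbb' goto ·  ←P4

Failure links (BFS by depth):
  n1('c'): parent n0 fail=0; on 'c' 0 → fail=0;  out ∅∪∅=∅
  n3('d'): parent n0 fail=0; on 'd' 0 → fail=0;  out ∅∪∅=∅
  n5('a'): parent n0 fail=0; on 'a' 0 → fail=0;  out {5}∪∅={5}
  n2('ca'): parent n1 fail=0; on 'a' 0 → fail=5;  out {0}∪{5}={0,5}
  n4('dc'): parent n3 fail=0; on 'c' 0 → fail=1;  out {1}∪∅={1}
  n6('aa'): parent n5 fail=0; on 'a' 0 → fail=5;  out {2}∪{5}={2,5}
  n7('db'): parent n3 fail=0; on 'b' 0 → fail=0;  out ∅∪∅=∅
  n8('dba'): parent n7 fail=0; on 'a' 0 → fail=5;  out ∅∪{5}={5}
  n10('dbb'): parent n7 fail=0; on 'b' 0 → fail=0;  out {4}∪∅={4}
  n9('dbac'): parent n8 fail=5; on 'c' 5→0 → fail=1;  out {3}∪∅={3}

Run:
[0] read 'd'  n0⇒n3
[1] read 'b'  n3⇒n7
[2] read 'b'  n7⇒n10  → match P4@[0:2]
[3] read 'a'  n10⇒n5 ·f  → match P5@[3:3]
[4] read 'c'  n5⇒n1 ·f
[5] read 'b'  n1⇒n0 ·f
[6] read 'd'  n0⇒n3
[7] read 'd'  n3⇒n3 ·f
[8] read 'b'  n3⇒n7
[9] read 'b'  n7⇒n10  → match P4@[7:9]
[10] read 'd'  n10⇒n3 ·f
[11] read 'c'  n3⇒n4  → match P1@[10:11]
[12] read 'c'  n4⇒n1 ·f
[13] read 'a'  n1⇒n2  → match P0@[12:13],P5@[13:13]
[14] read 'd'  n2⇒n3 ·f
[15] read 'd'  n3⇒n3 ·f
[16] read 'd'  n3⇒n3 ·f
[17] read 'c'  n3⇒n4  → match P1@[16:17]
[18] read 'a'  n4⇒n2 ·f  → match P0@[17:18],P5@[18:18]
[19] read 'b'  n2⇒n0 ·f
[20] read 'c'  n0⇒n1
[21] read 'a'  n1⇒n2  → match P0@[20:21],P5@[21:21]
[22] read 'b'  n2⇒n0 ·f
[23] read 'b'  n0⇒n0
[24] read 'd'  n0⇒n3
[25] read 'b'  n3⇒n7
[26] read 'a'  n7⇒n8  → match P5@[26:26]
[27] read 'c'  n8⇒n9  → match P3@[24:27]
[28] read 'c'  n9⇒n1 ·f

All matches (sorted): [[2,4],[3,5],[9,4],[11,1],[13,0],[13,5],[17,1],[18,0],[18,5],[21,0],[21,5],[26,5],[27,3]]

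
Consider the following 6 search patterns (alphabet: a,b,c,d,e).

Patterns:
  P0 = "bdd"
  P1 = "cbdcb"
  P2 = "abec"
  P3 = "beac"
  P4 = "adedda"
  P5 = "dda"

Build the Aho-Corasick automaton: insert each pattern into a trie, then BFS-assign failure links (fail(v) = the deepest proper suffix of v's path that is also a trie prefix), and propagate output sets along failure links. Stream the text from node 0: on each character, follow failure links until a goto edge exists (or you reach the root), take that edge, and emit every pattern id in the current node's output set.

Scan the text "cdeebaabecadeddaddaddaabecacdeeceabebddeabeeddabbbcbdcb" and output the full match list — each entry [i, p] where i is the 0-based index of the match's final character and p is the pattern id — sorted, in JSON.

Build:
Trie (insert patterns):
  n0 'ε': a→9 b→1 c→4 d→21
  n1 'b': d→2 e→13
  n2 'bd': d→3
  n3 'bdd': ·  ←P0
  n4 'c': b→5
  n5 'cb': d→6
  n6 'cbd': c→7
  n7 'cbdc': b→8
  n8 'cbdcb': ·  ←P1
  n9 'a': b→10 d→16
  n10 'ab': e→11
  n11 'abe': c→12
  n12 'abec': ·  ←P2
  n13 'be': a→14
  n14 'bea': c→15
  n15 'beac': ·  ←P3
  n16 'ad': e→17
  n17 'ade': d→18
  n18 'aded': d→19
  n19 'adedd': a→20
  n20 'adedda': ·  ←P4
  n21 'd': d→22
  n22 'dd': a→23
  n23 'dda': ·  ←P5

Failure links (BFS by depth):
  fail(1) 'b': from fail(0)=0 chase 'b': 0 ⇒ 0;  out=∅∪out(0)=∅
  fail(4) 'c': from fail(0)=0 chase 'c': 0 ⇒ 0;  out=∅∪out(0)=∅
  fail(9) 'a': from fail(0)=0 chase 'a': 0 ⇒ 0;  out=∅∪out(0)=∅
  fail(21) 'd': from fail(0)=0 chase 'd': 0 ⇒ 0;  out=∅∪out(0)=∅
  fail(2) 'bd': from fail(1)=0 chase 'd': 0 ⇒ 21;  out=∅∪out(21)=∅
  fail(5) 'cb': from fail(4)=0 chase 'b': 0 ⇒ 1;  out=∅∪out(1)=∅
  fail(10) 'ab': from fail(9)=0 chase 'b': 0 ⇒ 1;  out=∅∪out(1)=∅
  fail(13) 'be': from fail(1)=0 chase 'e': 0 ⇒ 0;  out=∅∪out(0)=∅
  fail(16) 'ad': from fail(9)=0 chase 'd': 0 ⇒ 21;  out=∅∪out(21)=∅
  fail(22) 'dd': from fail(21)=0 chase 'd': 0 ⇒ 21;  out=∅∪out(21)=∅
  fail(3) 'bdd': from fail(2)=21 chase 'd': 21 ⇒ 22;  out={0}∪out(22)={0}
  fail(6) 'cbd': from fail(5)=1 chase 'd': 1 ⇒ 2;  out=∅∪out(2)=∅
  fail(11) 'abe': from fail(10)=1 chase 'e': 1 ⇒ 13;  out=∅∪out(13)=∅
  fail(14) 'bea': from fail(13)=0 chase 'a': 0 ⇒ 9;  out=∅∪out(9)=∅
  fail(17) 'ade': from fail(16)=21 chase 'e': 21→0 ⇒ 0;  out=∅∪out(0)=∅
  fail(23) 'dda': from fail(22)=21 chase 'a': 21→0 ⇒ 9;  out={5}∪out(9)={5}
  fail(7) 'cbdc': from fail(6)=2 chase 'c': 2→21→0 ⇒ 4;  out=∅∪out(4)=∅
  fail(12) 'abec': from fail(11)=13 chase 'c': 13→0 ⇒ 4;  out={2}∪out(4)={2}
  fail(15) 'beac': from fail(14)=9 chase 'c': 9→0 ⇒ 4;  out={3}∪out(4)={3}
  fail(18) 'aded': from fail(17)=0 chase 'd': 0 ⇒ 21;  out=∅∪out(21)=∅
  fail(8) 'cbdcb': from fail(7)=4 chase 'b': 4 ⇒ 5;  out={1}∪out(5)={1}
  fail(19) 'adedd': from fail(18)=21 chase 'd': 21 ⇒ 22;  out=∅∪out(22)=∅
  fail(20) 'adedda': from fail(19)=22 chase 'a': 22 ⇒ 23;  out={4}∪out(23)={4,5}

Text stream:
pos 0 'c': at 4
pos 1 'd': at 21 ·f
pos 2 'e': at 0 ·f
pos 3 'e': at 0
pos 4 'b': at 1
pos 5 'a': at 9 ·f
pos 6 'a': at 9 ·f
pos 7 'b': at 10
pos 8 'e': at 11
pos 9 'c': at 12  emit P2@[6:9]
pos 10 'a': at 9 ·f
pos 11 'd': at 16
pos 12 'e': at 17
pos 13 'd': at 18
pos 14 'd': at 19
pos 15 'a': at 20  emit P4@[10:15],P5@[13:15]
pos 16 'd': at 16 ·f
pos 17 'd': at 22 ·f
pos 18 'a': at 23  emit P5@[16:18]
pos 19 'd': at 16 ·f
pos 20 'd': at 22 ·f
pos 21 'a': at 23  emit P5@[19:21]
pos 22 'a': at 9 ·f
pos 23 'b': at 10
pos 24 'e': at 11
pos 25 'c': at 12  emit P2@[22:25]
pos 26 'a': at 9 ·f
pos 27 'c': at 4 ·f
pos 28 'd': at 21 ·f
pos 29 'e': at 0 ·f
pos 30 'e': at 0
pos 31 'c': at 4
pos 32 'e': at 0 ·f
pos 33 'a': at 9
pos 34 'b': at 10
pos 35 'e': at 11
pos 36 'b': at 1 ·f
pos 37 'd': at 2
pos 38 'd': at 3  emit P0@[36:38]
pos 39 'e': at 0 ·f
pos 40 'a': at 9
pos 41 'b': at 10
pos 42 'e': at 11
pos 43 'e': at 0 ·f
pos 44 'd': at 21
pos 45 'd': at 22
pos 46 'a': at 23  emit P5@[44:46]
pos 47 'b': at 10 ·f
pos 48 'b': at 1 ·f
pos 49 'b': at 1 ·f
pos 50 'c': at 4 ·f
pos 51 'b': at 5
pos 52 'd': at 6
pos 53 'c': at 7
pos 54 'b': at 8  emit P1@[50:54]

All matches (sorted): [[9,2],[15,4],[15,5],[18,5],[21,5],[25,2],[38,0],[46,5],[54,1]]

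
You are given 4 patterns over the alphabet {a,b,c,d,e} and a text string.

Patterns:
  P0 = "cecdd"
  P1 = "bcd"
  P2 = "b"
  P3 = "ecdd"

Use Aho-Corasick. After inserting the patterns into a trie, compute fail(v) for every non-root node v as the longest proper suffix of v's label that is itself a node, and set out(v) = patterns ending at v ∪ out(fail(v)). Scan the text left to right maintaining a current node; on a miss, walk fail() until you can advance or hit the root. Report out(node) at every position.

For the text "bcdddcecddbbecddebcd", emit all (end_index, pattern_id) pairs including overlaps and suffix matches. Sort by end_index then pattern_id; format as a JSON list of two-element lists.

Build automaton:
Trie (insert patterns):
  0='ε' goto b→6 c→1 e→9
  1='c' goto e→2
  2='ce' goto c→3
  3='cec' goto d→4
  4='cecd' goto d→5
  5='cecdd' goto ·  [P0 ends]
  6='b' goto c→7  [P2 ends]
  7='bc' goto d→8
  8='bcd' goto ·  [P1 ends]
  9='e' goto c→10
  10='ec' goto d→11
  11='ecd' goto d→12
  12='ecdd' goto ·  [P3 ends]

BFS fail/out derivation:
  n1('c'): parent n0 fail=0; on 'c' 0 → fail=0;  out ∅∪∅=∅
  n6('b'): parent n0 fail=0; on 'b' 0 → fail=0;  out {2}∪∅={2}
  n9('e'): parent n0 fail=0; on 'e' 0 → fail=0;  out ∅∪∅=∅
  n2('ce'): parent n1 fail=0; on 'e' 0 → fail=9;  out ∅∪∅=∅
  n7('bc'): parent n6 fail=0; on 'c' 0 → fail=1;  out ∅∪∅=∅
  n10('ec'): parent n9 fail=0; on 'c' 0 → fail=1;  out ∅∪∅=∅
  n3('cec'): parent n2 fail=9; on 'c' 9 → fail=10;  out ∅∪∅=∅
  n8('bcd'): parent n7 fail=1; on 'd' 1→0 → fail=0;  out {1}∪∅={1}
  n11('ecd'): parent n10 fail=1; on 'd' 1→0 → fail=0;  out ∅∪∅=∅
  n4('cecd'): parent n3 fail=10; on 'd' 10 → fail=11;  out ∅∪∅=∅
  n12('ecdd'): parent n11 fail=0; on 'd' 0 → fail=0;  out {3}∪∅={3}
  n5('cecdd'): parent n4 fail=11; on 'd' 11 → fail=12;  out {0}∪{3}={0,3}

Run:
pos 0 'b': at 6  ** P2@[0:0]
pos 1 'c': at 7
pos 2 'd': at 8  ** P1@[0:2]
pos 3 'd': at 0 ·f
pos 4 'd': at 0
pos 5 'c': at 1
pos 6 'e': at 2
pos 7 'c': at 3
pos 8 'd': at 4
pos 9 'd': at 5  ** P0@[5:9],P3@[6:9]
pos 10 'b': at 6 ·f  ** P2@[10:10]
pos 11 'b': at 6 ·f  ** P2@[11:11]
pos 12 'e': at 9 ·f
pos 13 'c': at 10
pos 14 'd': at 11
pos 15 'd': at 12  ** P3@[12:15]
pos 16 'e': at 9 ·f
pos 17 'b': at 6 ·f  ** P2@[17:17]
pos 18 'c': at 7
pos 19 'd': at 8  ** P1@[17:19]

All matches (sorted): [[0,2],[2,1],[9,0],[9,3],[10,2],[11,2],[15,3],[17,2],[19,1]]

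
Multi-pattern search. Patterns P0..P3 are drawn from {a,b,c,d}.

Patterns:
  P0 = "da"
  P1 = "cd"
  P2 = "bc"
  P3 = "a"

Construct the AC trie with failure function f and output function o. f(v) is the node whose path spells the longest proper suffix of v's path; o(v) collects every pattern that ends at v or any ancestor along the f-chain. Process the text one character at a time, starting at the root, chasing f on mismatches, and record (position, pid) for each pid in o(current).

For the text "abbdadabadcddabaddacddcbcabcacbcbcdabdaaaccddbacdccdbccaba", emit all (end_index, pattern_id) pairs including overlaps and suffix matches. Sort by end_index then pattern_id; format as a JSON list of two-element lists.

Construct AC machine:
Trie nodes:
  n0 'ε': a→7 b→5 c→3 d→1
  n1 'd': a→2
  n2 'da': ·  [P0 ends]
  n3 'c': d→4
  n4 'cd': ·  [P1 ends]
  n5 'b': c→6
  n6 'bc': ·  [P2 ends]
  n7 'a': ·  [P3 ends]

BFS fail/out derivation:
  n1('d'): parent n0 fail=0; on 'd' 0 → fail=0;  out ∅∪∅=∅
  n3('c'): parent n0 fail=0; on 'c' 0 → fail=0;  out ∅∪∅=∅
  n5('b'): parent n0 fail=0; on 'b' 0 → fail=0;  out ∅∪∅=∅
  n7('a'): parent n0 fail=0; on 'a' 0 → fail=0;  out {3}∪∅={3}
  n2('da'): parent n1 fail=0; on 'a' 0 → fail=7;  out {0}∪{3}={0,3}
  n4('cd'): parent n3 fail=0; on 'd' 0 → fail=1;  out {1}∪∅={1}
  n6('bc'): parent n5 fail=0; on 'c' 0 → fail=3;  out {2}∪∅={2}

Scan:
i=0 'a': node 0→7  emit P3@[0:0]
i=1 'b': node 7→5 ·f
i=2 'b': node 5→5 ·f
i=3 'd': node 5→1 ·f
i=4 'a': node 1→2  emit P0@[3:4],P3@[4:4]
i=5 'd': node 2→1 ·f
i=6 'a': node 1→2  emit P0@[5:6],P3@[6:6]
i=7 'b': node 2→5 ·f
i=8 'a': node 5→7 ·f  emit P3@[8:8]
i=9 'd': node 7→1 ·f
i=10 'c': node 1→3 ·f
i=11 'd': node 3→4  emit P1@[10:11]
i=12 'd': node 4→1 ·f
i=13 'a': node 1→2  emit P0@[12:13],P3@[13:13]
i=14 'b': node 2→5 ·f
i=15 'a': node 5→7 ·f  emit P3@[15:15]
i=16 'd': node 7→1 ·f
i=17 'd': node 1→1 ·f
i=18 'a': node 1→2  emit P0@[17:18],P3@[18:18]
i=19 'c': node 2→3 ·f
i=20 'd': node 3→4  emit P1@[19:20]
i=21 'd': node 4→1 ·f
i=22 'c': node 1→3 ·f
i=23 'b': node 3→5 ·f
i=24 'c': node 5→6  emit P2@[23:24]
i=25 'a': node 6→7 ·f  emit P3@[25:25]
i=26 'b': node 7→5 ·f
i=27 'c': node 5→6  emit P2@[26:27]
i=28 'a': node 6→7 ·f  emit P3@[28:28]
i=29 'c': node 7→3 ·f
i=30 'b': node 3→5 ·f
i=31 'c': node 5→6  emit P2@[30:31]
i=32 'b': node 6→5 ·f
i=33 'c': node 5→6  emit P2@[32:33]
i=34 'd': node 6→4 ·f  emit P1@[33:34]
i=35 'a': node 4→2 ·f  emit P0@[34:35],P3@[35:35]
i=36 'b': node 2→5 ·f
i=37 'd': node 5→1 ·f
i=38 'a': node 1→2  emit P0@[37:38],P3@[38:38]
i=39 'a': node 2→7 ·f  emit P3@[39:39]
i=40 'a': node 7→7 ·f  emit P3@[40:40]
i=41 'c': node 7→3 ·f
i=42 'c': node 3→3 ·f
i=43 'd': node 3→4  emit P1@[42:43]
i=44 'd': node 4→1 ·f
i=45 'b': node 1→5 ·f
i=46 'a': node 5→7 ·f  emit P3@[46:46]
i=47 'c': node 7→3 ·f
i=48 'd': node 3→4  emit P1@[47:48]
i=49 'c': node 4→3 ·f
i=50 'c': node 3→3 ·f
i=51 'd': node 3→4  emit P1@[50:51]
i=52 'b': node 4→5 ·f
i=53 'c': node 5→6  emit P2@[52:53]
i=54 'c': node 6→3 ·f
i=55 'a': node 3→7 ·f  emit P3@[55:55]
i=56 'b': node 7→5 ·f
i=57 'a': node 5→7 ·f  emit P3@[57:57]

Result: [[0,3],[4,0],[4,3],[6,0],[6,3],[8,3],[11,1],[13,0],[13,3],[15,3],[18,0],[18,3],[20,1],[24,2],[25,3],[27,2],[28,3],[31,2],[33,2],[34,1],[35,0],[35,3],[38,0],[38,3],[39,3],[40,3],[43,1],[46,3],[48,1],[51,1],[53,2],[55,3],[57,3]]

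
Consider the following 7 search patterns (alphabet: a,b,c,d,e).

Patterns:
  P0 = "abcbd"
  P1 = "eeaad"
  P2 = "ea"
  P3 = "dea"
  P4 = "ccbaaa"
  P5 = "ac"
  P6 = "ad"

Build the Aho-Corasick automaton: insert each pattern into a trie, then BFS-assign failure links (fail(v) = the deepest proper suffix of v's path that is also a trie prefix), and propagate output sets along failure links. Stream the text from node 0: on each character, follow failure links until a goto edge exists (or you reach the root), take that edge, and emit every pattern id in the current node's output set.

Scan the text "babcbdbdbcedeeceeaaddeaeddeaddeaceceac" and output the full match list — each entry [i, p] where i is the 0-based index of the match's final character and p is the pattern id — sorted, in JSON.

Construct AC machine:
Trie nodes:
  0='ε' goto a→1 c→15 d→12 e→6
  1='a' goto b→2 c→21 d→22
  2='ab' goto c→3
  3='abc' goto b→4
  4='abcb' goto d→5
  5='abcbd' goto ·  [P0 ends]
  6='e' goto a→11 e→7
  7='ee' goto a→8
  8='eea' goto a→9
  9='eeaa' goto d→10
  10='eeaad' goto ·  [P1 ends]
  11='ea' goto ·  [P2 ends]
  12='d' goto e→13
  13='de' goto a→14
  14='dea' goto ·  [P3 ends]
  15='c' goto c→16
  16='cc' goto b→17
  17='ccb' goto a→18
  18='ccba' goto a→19
  19='ccbaa' goto a→20
  20='ccbaaa' goto ·  [P4 ends]
  21='ac' goto ·  [P5 ends]
  22='ad' goto ·  [P6 ends]

BFS fail/out derivation:
  n1('a'): parent n0 fail=0; on 'a' 0 → fail=0;  out ∅∪∅=∅
  n6('e'): parent n0 fail=0; on 'e' 0 → fail=0;  out ∅∪∅=∅
  n12('d'): parent n0 fail=0; on 'd' 0 → fail=0;  out ∅∪∅=∅
  n15('c'): parent n0 fail=0; on 'c' 0 → fail=0;  out ∅∪∅=∅
  n2('ab'): parent n1 fail=0; on 'b' 0 → fail=0;  out ∅∪∅=∅
  n7('ee'): parent n6 fail=0; on 'e' 0 → fail=6;  out ∅∪∅=∅
  n11('ea'): parent n6 fail=0; on 'a' 0 → fail=1;  out {2}∪∅={2}
  n13('de'): parent n12 fail=0; on 'e' 0 → fail=6;  out ∅∪∅=∅
  n16('cc'): parent n15 fail=0; on 'c' 0 → fail=15;  out ∅∪∅=∅
  n21('ac'): parent n1 fail=0; on 'c' 0 → fail=15;  out {5}∪∅={5}
  n22('ad'): parent n1 fail=0; on 'd' 0 → fail=12;  out {6}∪∅={6}
  n3('abc'): parent n2 fail=0; on 'c' 0 → fail=15;  out ∅∪∅=∅
  n8('eea'): parent n7 fail=6; on 'a' 6 → fail=11;  out ∅∪{2}={2}
  n14('dea'): parent n13 fail=6; on 'a' 6 → fail=11;  out {3}∪{2}={2,3}
  n17('ccb'): parent n16 fail=15; on 'b' 15→0 → fail=0;  out ∅∪∅=∅
  n4('abcb'): parent n3 fail=15; on 'b' 15→0 → fail=0;  out ∅∪∅=∅
  n9('eeaa'): parent n8 fail=11; on 'a' 11→1→0 → fail=1;  out ∅∪∅=∅
  n18('ccba'): parent n17 fail=0; on 'a' 0 → fail=1;  out ∅∪∅=∅
  n5('abcbd'): parent n4 fail=0; on 'd' 0 → fail=12;  out {0}∪∅={0}
  n10('eeaad'): parent n9 fail=1; on 'd' 1 → fail=22;  out {1}∪{6}={1,6}
  n19('ccbaa'): parent n18 fail=1; on 'a' 1→0 → fail=1;  out ∅∪∅=∅
  n20('ccbaaa'): parent n19 fail=1; on 'a' 1→0 → fail=1;  out {4}∪∅={4}

Run:
pos 0 'b': at 0
pos 1 'a': at 1
pos 2 'b': at 2
pos 3 'c': at 3
pos 4 'b': at 4
pos 5 'd': at 5  ** P0@[1:5]
pos 6 'b': at 0 (fail-walked)
pos 7 'd': at 12
pos 8 'b': at 0 (fail-walked)
pos 9 'c': at 15
pos 10 'e': at 6 (fail-walked)
pos 11 'd': at 12 (fail-walked)
pos 12 'e': at 13
pos 13 'e': at 7 (fail-walked)
pos 14 'c': at 15 (fail-walked)
pos 15 'e': at 6 (fail-walked)
pos 16 'e': at 7
pos 17 'a': at 8  ** P2@[16:17]
pos 18 'a': at 9
pos 19 'd': at 10  ** P1@[15:19],P6@[18:19]
pos 20 'd': at 12 (fail-walked)
pos 21 'e': at 13
pos 22 'a': at 14  ** P2@[21:22],P3@[20:22]
pos 23 'e': at 6 (fail-walked)
pos 24 'd': at 12 (fail-walked)
pos 25 'd': at 12 (fail-walked)
pos 26 'e': at 13
pos 27 'a': at 14  ** P2@[26:27],P3@[25:27]
pos 28 'd': at 22 (fail-walked)  ** P6@[27:28]
pos 29 'd': at 12 (fail-walked)
pos 30 'e': at 13
pos 31 'a': at 14  ** P2@[30:31],P3@[29:31]
pos 32 'c': at 21 (fail-walked)  ** P5@[31:32]
pos 33 'e': at 6 (fail-walked)
pos 34 'c': at 15 (fail-walked)
pos 35 'e': at 6 (fail-walked)
pos 36 'a': at 11  ** P2@[35:36]
pos 37 'c': at 21 (fail-walked)  ** P5@[36:37]

All matches (sorted): [[5,0],[17,2],[19,1],[19,6],[22,2],[22,3],[27,2],[27,3],[28,6],[31,2],[31,3],[32,5],[36,2],[37,5]]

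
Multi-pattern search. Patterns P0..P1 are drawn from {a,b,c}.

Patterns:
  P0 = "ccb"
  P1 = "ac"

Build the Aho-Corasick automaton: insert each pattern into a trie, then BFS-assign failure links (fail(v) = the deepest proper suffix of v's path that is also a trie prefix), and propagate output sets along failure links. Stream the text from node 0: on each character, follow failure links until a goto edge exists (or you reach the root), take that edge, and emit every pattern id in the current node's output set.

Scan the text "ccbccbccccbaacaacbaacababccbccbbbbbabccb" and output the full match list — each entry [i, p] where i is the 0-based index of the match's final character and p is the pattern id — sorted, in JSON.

Build automaton:
Trie (insert patterns):
  0='ε' goto a→4 c→1
  1='c' goto c→2
  2='cc' goto b→3
  3='ccb' goto ·  ←P0
  4='a' goto c→5
  5='ac' goto ·  ←P1

BFS fail/out derivation:
  n1('c'): parent n0 fail=0; on 'c' 0 → fail=0;  out ∅∪∅=∅
  n4('a'): parent n0 fail=0; on 'a' 0 → fail=0;  out ∅∪∅=∅
  n2('cc'): parent n1 fail=0; on 'c' 0 → fail=1;  out ∅∪∅=∅
  n5('ac'): parent n4 fail=0; on 'c' 0 → fail=1;  out {1}∪∅={1}
  n3('ccb'): parent n2 fail=1; on 'b' 1→0 → fail=0;  out {0}∪∅={0}

Scan:
i=0 'c': node 0→1
i=1 'c': node 1→2
i=2 'b': node 2→3  emit P0@[0:2]
i=3 'c': node 3→1 (via fail)
i=4 'c': node 1→2
i=5 'b': node 2→3  emit P0@[3:5]
i=6 'c': node 3→1 (via fail)
i=7 'c': node 1→2
i=8 'c': node 2→2 (via fail)
i=9 'c': node 2→2 (via fail)
i=10 'b': node 2→3  emit P0@[8:10]
i=11 'a': node 3→4 (via fail)
i=12 'a': node 4→4 (via fail)
i=13 'c': node 4→5  emit P1@[12:13]
i=14 'a': node 5→4 (via fail)
i=15 'a': node 4→4 (via fail)
i=16 'c': node 4→5  emit P1@[15:16]
i=17 'b': node 5→0 (via fail)
i=18 'a': node 0→4
i=19 'a': node 4→4 (via fail)
i=20 'c': node 4→5  emit P1@[19:20]
i=21 'a': node 5→4 (via fail)
i=22 'b': node 4→0 (via fail)
i=23 'a': node 0→4
i=24 'b': node 4→0 (via fail)
i=25 'c': node 0→1
i=26 'c': node 1→2
i=27 'b': node 2→3  emit P0@[25:27]
i=28 'c': node 3→1 (via fail)
i=29 'c': node 1→2
i=30 'b': node 2→3  emit P0@[28:30]
i=31 'b': node 3→0 (via fail)
i=32 'b': node 0→0
i=33 'b': node 0→0
i=34 'b': node 0→0
i=35 'a': node 0→4
i=36 'b': node 4→0 (via fail)
i=37 'c': node 0→1
i=38 'c': node 1→2
i=39 'b': node 2→3  emit P0@[37:39]

All matches (sorted): [[2,0],[5,0],[10,0],[13,1],[16,1],[20,1],[27,0],[30,0],[39,0]]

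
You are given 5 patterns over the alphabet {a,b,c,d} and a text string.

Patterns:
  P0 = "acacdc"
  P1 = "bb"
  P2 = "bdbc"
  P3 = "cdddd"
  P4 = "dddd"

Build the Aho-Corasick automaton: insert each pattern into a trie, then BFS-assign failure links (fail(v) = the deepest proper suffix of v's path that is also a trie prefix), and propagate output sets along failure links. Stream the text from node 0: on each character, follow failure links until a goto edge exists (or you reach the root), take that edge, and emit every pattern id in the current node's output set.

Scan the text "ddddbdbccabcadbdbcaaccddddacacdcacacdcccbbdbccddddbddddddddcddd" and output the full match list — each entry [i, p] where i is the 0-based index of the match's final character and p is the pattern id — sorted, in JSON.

Construct AC machine:
Trie (insert patterns):
  0='ε' goto a→1 b→7 c→12 d→17
  1='a' goto c→2
  2='ac' goto a→3
  3='aca' goto c→4
  4='acac' goto d→5
  5='acacd' goto c→6
  6='acacdc' goto ·  ←P0
  7='b' goto b→8 d→9
  8='bb' goto ·  ←P1
  9='bd' goto b→10
  10='bdb' goto c→11
  11='bdbc' goto ·  ←P2
  12='c' goto d→13
  13='cd' goto d→14
  14='cdd' goto d→15
  15='cddd' goto d→16
  16='cdddd' goto ·  ←P3
  17='d' goto d→18
  18='dd' goto d→19
  19='ddd' goto d→20
  20='dddd' goto ·  ←P4

BFS fail/out derivation:
  fail(1) 'a': from fail(0)=0 chase 'a': 0 ⇒ 0;  out=∅∪out(0)=∅
  fail(7) 'b': from fail(0)=0 chase 'b': 0 ⇒ 0;  out=∅∪out(0)=∅
  fail(12) 'c': from fail(0)=0 chase 'c': 0 ⇒ 0;  out=∅∪out(0)=∅
  fail(17) 'd': from fail(0)=0 chase 'd': 0 ⇒ 0;  out=∅∪out(0)=∅
  fail(2) 'ac': from fail(1)=0 chase 'c': 0 ⇒ 12;  out=∅∪out(12)=∅
  fail(8) 'bb': from fail(7)=0 chase 'b': 0 ⇒ 7;  out={1}∪out(7)={1}
  fail(9) 'bd': from fail(7)=0 chase 'd': 0 ⇒ 17;  out=∅∪out(17)=∅
  fail(13) 'cd': from fail(12)=0 chase 'd': 0 ⇒ 17;  out=∅∪out(17)=∅
  fail(18) 'dd': from fail(17)=0 chase 'd': 0 ⇒ 17;  out=∅∪out(17)=∅
  fail(3) 'aca': from fail(2)=12 chase 'a': 12→0 ⇒ 1;  out=∅∪out(1)=∅
  fail(10) 'bdb': from fail(9)=17 chase 'b': 17→0 ⇒ 7;  out=∅∪out(7)=∅
  fail(14) 'cdd': from fail(13)=17 chase 'd': 17 ⇒ 18;  out=∅∪out(18)=∅
  fail(19) 'ddd': from fail(18)=17 chase 'd': 17 ⇒ 18;  out=∅∪out(18)=∅
  fail(4) 'acac': from fail(3)=1 chase 'c': 1 ⇒ 2;  out=∅∪out(2)=∅
  fail(11) 'bdbc': from fail(10)=7 chase 'c': 7→0 ⇒ 12;  out={2}∪out(12)={2}
  fail(15) 'cddd': from fail(14)=18 chase 'd': 18 ⇒ 19;  out=∅∪out(19)=∅
  fail(20) 'dddd': from fail(19)=18 chase 'd': 18 ⇒ 19;  out={4}∪out(19)={4}
  fail(5) 'acacd': from fail(4)=2 chase 'd': 2→12 ⇒ 13;  out=∅∪out(13)=∅
  fail(16) 'cdddd': from fail(15)=19 chase 'd': 19 ⇒ 20;  out={3}∪out(20)={3,4}
  fail(6) 'acacdc': from fail(5)=13 chase 'c': 13→17→0 ⇒ 12;  out={0}∪out(12)={0}

Scan:
i=0 'd': node 0→17
i=1 'd': node 17→18
i=2 'd': node 18→19
i=3 'd': node 19→20  emit P4@[0:3]
i=4 'b': node 20→7 ·f
i=5 'd': node 7→9
i=6 'b': node 9→10
i=7 'c': node 10→11  emit P2@[4:7]
i=8 'c': node 11→12 ·f
i=9 'a': node 12→1 ·f
i=10 'b': node 1→7 ·f
i=11 'c': node 7→12 ·f
i=12 'a': node 12→1 ·f
i=13 'd': node 1→17 ·f
i=14 'b': node 17→7 ·f
i=15 'd': node 7→9
i=16 'b': node 9→10
i=17 'c': node 10→11  emit P2@[14:17]
i=18 'a': node 11→1 ·f
i=19 'a': node 1→1 ·f
i=20 'c': node 1→2
i=21 'c': node 2→12 ·f
i=22 'd': node 12→13
i=23 'd': node 13→14
i=24 'd': node 14→15
i=25 'd': node 15→16  emit P3@[21:25],P4@[22:25]
i=26 'a': node 16→1 ·f
i=27 'c': node 1→2
i=28 'a': node 2→3
i=29 'c': node 3→4
i=30 'd': node 4→5
i=31 'c': node 5→6  emit P0@[26:31]
i=32 'a': node 6→1 ·f
i=33 'c': node 1→2
i=34 'a': node 2→3
i=35 'c': node 3→4
i=36 'd': node 4→5
i=37 'c': node 5→6  emit P0@[32:37]
i=38 'c': node 6→12 ·f
i=39 'c': node 12→12 ·f
i=40 'b': node 12→7 ·f
i=41 'b': node 7→8  emit P1@[40:41]
i=42 'd': node 8→9 ·f
i=43 'b': node 9→10
i=44 'c': node 10→11  emit P2@[41:44]
i=45 'c': node 11→12 ·f
i=46 'd': node 12→13
i=47 'd': node 13→14
i=48 'd': node 14→15
i=49 'd': node 15→16  emit P3@[45:49],P4@[46:49]
i=50 'b': node 16→7 ·f
i=51 'd': node 7→9
i=52 'd': node 9→18 ·f
i=53 'd': node 18→19
i=54 'd': node 19→20  emit P4@[51:54]
i=55 'd': node 20→20 ·f  emit P4@[52:55]
i=56 'd': node 20→20 ·f  emit P4@[53:56]
i=57 'd': node 20→20 ·f  emit P4@[54:57]
i=58 'd': node 20→20 ·f  emit P4@[55:58]
i=59 'c': node 20→12 ·f
i=60 'd': node 12→13
i=61 'd': node 13→14
i=62 'd': node 14→15

Result: [[3,4],[7,2],[17,2],[25,3],[25,4],[31,0],[37,0],[41,1],[44,2],[49,3],[49,4],[54,4],[55,4],[56,4],[57,4],[58,4]]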